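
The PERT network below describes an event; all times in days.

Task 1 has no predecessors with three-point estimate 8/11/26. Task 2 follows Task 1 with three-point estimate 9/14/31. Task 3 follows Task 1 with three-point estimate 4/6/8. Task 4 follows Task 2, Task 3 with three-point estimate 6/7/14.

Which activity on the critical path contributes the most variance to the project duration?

Task 2

te_Task 1 = (8 + 4·11 + 26)/6 = 78/6 = 13; σ²_Task 1 = ((26−8)/6)² = 9.000
te_Task 2 = (9 + 4·14 + 31)/6 = 96/6 = 16; σ²_Task 2 = ((31−9)/6)² = 13.444
te_Task 3 = (4 + 4·6 + 8)/6 = 36/6 = 6; σ²_Task 3 = ((8−4)/6)² = 0.444
te_Task 4 = (6 + 4·7 + 14)/6 = 48/6 = 8; σ²_Task 4 = ((14−6)/6)² = 1.778

Forward pass:
ES_Task 1 = 0; EF_Task 1 = 13
ES_Task 2 = 13; EF_Task 2 = 13+16 = 29
ES_Task 3 = 13; EF_Task 3 = 13+6 = 19
ES_Task 4 = max(EF_Task 2=29, EF_Task 3=19) = 29; EF_Task 4 = 29+8 = 37
Expected project duration μ = 37 days. Critical path: Task 1 → Task 2 → Task 4.

Variances on critical path: σ²_Task 1=9.000, σ²_Task 2=13.444, σ²_Task 4=1.778.
Largest is σ²_Task 2 = 13.444.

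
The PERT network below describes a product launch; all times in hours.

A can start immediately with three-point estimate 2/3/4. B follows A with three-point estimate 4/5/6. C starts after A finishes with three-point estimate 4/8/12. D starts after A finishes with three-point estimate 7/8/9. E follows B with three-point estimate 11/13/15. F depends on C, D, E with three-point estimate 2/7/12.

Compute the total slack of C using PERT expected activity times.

te_A = (2 + 4·3 + 4)/6 = 18/6 = 3
te_B = (4 + 4·5 + 6)/6 = 30/6 = 5
te_C = (4 + 4·8 + 12)/6 = 48/6 = 8
te_D = (7 + 4·8 + 9)/6 = 48/6 = 8
te_E = (11 + 4·13 + 15)/6 = 78/6 = 13
te_F = (2 + 4·7 + 12)/6 = 42/6 = 7

Forward pass:
ES_A = 0; EF_A = 3
ES_B = 3; EF_B = 3+5 = 8
ES_C = 3; EF_C = 3+8 = 11
ES_D = 3; EF_D = 3+8 = 11
ES_E = 8; EF_E = 8+13 = 21
ES_F = max(EF_C=11, EF_D=11, EF_E=21) = 21; EF_F = 21+7 = 28
Expected project duration μ = 28 hours. Critical path: A → B → E → F.

Backward pass:
LF_F = 28; LS_F = 28−7 = 21
LF_E = LS_F = 21; LS_E = 21−13 = 8
LF_D = LS_F = 21; LS_D = 21−8 = 13
LF_C = LS_F = 21; LS_C = 21−8 = 13
LF_B = LS_E = 8; LS_B = 8−5 = 3
LF_A = min(LS_B=3, LS_C=13, LS_D=13) = 3; LS_A = 3−3 = 0
Slack_C = LS_C − ES_C = 13 − 3 = 10

10 hours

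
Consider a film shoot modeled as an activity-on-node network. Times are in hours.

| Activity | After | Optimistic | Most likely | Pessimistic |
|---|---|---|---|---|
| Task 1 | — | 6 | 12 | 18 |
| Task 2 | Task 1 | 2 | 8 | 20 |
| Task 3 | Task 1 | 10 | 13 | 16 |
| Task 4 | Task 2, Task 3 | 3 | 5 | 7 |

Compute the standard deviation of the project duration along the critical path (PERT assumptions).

te_Task 1 = (6 + 4·12 + 18)/6 = 72/6 = 12; σ²_Task 1 = ((18−6)/6)² = 4.000
te_Task 2 = (2 + 4·8 + 20)/6 = 54/6 = 9; σ²_Task 2 = ((20−2)/6)² = 9.000
te_Task 3 = (10 + 4·13 + 16)/6 = 78/6 = 13; σ²_Task 3 = ((16−10)/6)² = 1.000
te_Task 4 = (3 + 4·5 + 7)/6 = 30/6 = 5; σ²_Task 4 = ((7−3)/6)² = 0.444

Forward pass:
ES_Task 1 = 0; EF_Task 1 = 12
ES_Task 2 = 12; EF_Task 2 = 12+9 = 21
ES_Task 3 = 12; EF_Task 3 = 12+13 = 25
ES_Task 4 = max(EF_Task 2=21, EF_Task 3=25) = 25; EF_Task 4 = 25+5 = 30
Expected project duration μ = 30 hours. Critical path: Task 1 → Task 3 → Task 4.

Variance along critical path = 4.000 + 1.000 + 0.444 = 5.444
σ = √5.444 = 2.333 hours

2.33 hours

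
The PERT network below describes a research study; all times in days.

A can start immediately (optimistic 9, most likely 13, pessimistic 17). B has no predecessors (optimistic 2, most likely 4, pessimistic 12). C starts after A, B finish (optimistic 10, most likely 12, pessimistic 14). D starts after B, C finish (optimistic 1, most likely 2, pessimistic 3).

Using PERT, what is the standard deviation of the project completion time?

1.53 days

te_A = (9 + 4·13 + 17)/6 = 78/6 = 13; σ²_A = ((17−9)/6)² = 1.778
te_B = (2 + 4·4 + 12)/6 = 30/6 = 5; σ²_B = ((12−2)/6)² = 2.778
te_C = (10 + 4·12 + 14)/6 = 72/6 = 12; σ²_C = ((14−10)/6)² = 0.444
te_D = (1 + 4·2 + 3)/6 = 12/6 = 2; σ²_D = ((3−1)/6)² = 0.111

Forward pass:
ES_A = 0; EF_A = 13
ES_B = 0; EF_B = 5
ES_C = max(EF_A=13, EF_B=5) = 13; EF_C = 13+12 = 25
ES_D = max(EF_B=5, EF_C=25) = 25; EF_D = 25+2 = 27
Expected project duration μ = 27 days. Critical path: A → C → D.

Variance along critical path = 1.778 + 0.444 + 0.111 = 2.333
σ = √2.333 = 1.528 days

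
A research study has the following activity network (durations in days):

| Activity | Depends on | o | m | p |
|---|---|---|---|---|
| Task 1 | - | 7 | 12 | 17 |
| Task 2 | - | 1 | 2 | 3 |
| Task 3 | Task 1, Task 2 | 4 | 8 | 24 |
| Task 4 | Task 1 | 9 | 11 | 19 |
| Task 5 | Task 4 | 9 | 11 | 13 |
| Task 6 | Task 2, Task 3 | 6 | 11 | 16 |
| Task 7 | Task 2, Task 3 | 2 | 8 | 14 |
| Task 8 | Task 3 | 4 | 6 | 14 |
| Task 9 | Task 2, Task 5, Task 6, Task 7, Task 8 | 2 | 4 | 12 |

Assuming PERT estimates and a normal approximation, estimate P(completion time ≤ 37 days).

0.156

te_Task 1 = (7 + 4·12 + 17)/6 = 72/6 = 12; σ²_Task 1 = ((17−7)/6)² = 2.778
te_Task 2 = (1 + 4·2 + 3)/6 = 12/6 = 2; σ²_Task 2 = ((3−1)/6)² = 0.111
te_Task 3 = (4 + 4·8 + 24)/6 = 60/6 = 10; σ²_Task 3 = ((24−4)/6)² = 11.111
te_Task 4 = (9 + 4·11 + 19)/6 = 72/6 = 12; σ²_Task 4 = ((19−9)/6)² = 2.778
te_Task 5 = (9 + 4·11 + 13)/6 = 66/6 = 11; σ²_Task 5 = ((13−9)/6)² = 0.444
te_Task 6 = (6 + 4·11 + 16)/6 = 66/6 = 11; σ²_Task 6 = ((16−6)/6)² = 2.778
te_Task 7 = (2 + 4·8 + 14)/6 = 48/6 = 8; σ²_Task 7 = ((14−2)/6)² = 4.000
te_Task 8 = (4 + 4·6 + 14)/6 = 42/6 = 7; σ²_Task 8 = ((14−4)/6)² = 2.778
te_Task 9 = (2 + 4·4 + 12)/6 = 30/6 = 5; σ²_Task 9 = ((12−2)/6)² = 2.778

Forward pass:
ES_Task 1 = 0; EF_Task 1 = 12
ES_Task 2 = 0; EF_Task 2 = 2
ES_Task 3 = max(EF_Task 1=12, EF_Task 2=2) = 12; EF_Task 3 = 12+10 = 22
ES_Task 4 = 12; EF_Task 4 = 12+12 = 24
ES_Task 5 = 24; EF_Task 5 = 24+11 = 35
ES_Task 6 = max(EF_Task 2=2, EF_Task 3=22) = 22; EF_Task 6 = 22+11 = 33
ES_Task 7 = max(EF_Task 2=2, EF_Task 3=22) = 22; EF_Task 7 = 22+8 = 30
ES_Task 8 = 22; EF_Task 8 = 22+7 = 29
ES_Task 9 = max(EF_Task 2=2, EF_Task 5=35, EF_Task 6=33, EF_Task 7=30, EF_Task 8=29) = 35; EF_Task 9 = 35+5 = 40
Expected project duration μ = 40 days. Critical path: Task 1 → Task 4 → Task 5 → Task 9.

Variance along critical path = 2.778 + 2.778 + 0.444 + 2.778 = 8.778; σ = √8.778 = 2.963 days.
Z = (37 − 40) / 2.963 = -1.013
P(T ≤ 37) = Φ(-1.013) ≈ 0.156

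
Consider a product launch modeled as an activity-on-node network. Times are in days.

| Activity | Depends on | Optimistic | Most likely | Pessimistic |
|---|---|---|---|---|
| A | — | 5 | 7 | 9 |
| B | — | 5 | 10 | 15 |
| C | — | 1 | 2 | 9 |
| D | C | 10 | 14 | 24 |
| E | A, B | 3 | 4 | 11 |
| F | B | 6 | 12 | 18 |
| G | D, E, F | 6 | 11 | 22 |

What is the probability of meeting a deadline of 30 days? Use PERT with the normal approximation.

0.142

te_A = (5 + 4·7 + 9)/6 = 42/6 = 7; σ²_A = ((9−5)/6)² = 0.444
te_B = (5 + 4·10 + 15)/6 = 60/6 = 10; σ²_B = ((15−5)/6)² = 2.778
te_C = (1 + 4·2 + 9)/6 = 18/6 = 3; σ²_C = ((9−1)/6)² = 1.778
te_D = (10 + 4·14 + 24)/6 = 90/6 = 15; σ²_D = ((24−10)/6)² = 5.444
te_E = (3 + 4·4 + 11)/6 = 30/6 = 5; σ²_E = ((11−3)/6)² = 1.778
te_F = (6 + 4·12 + 18)/6 = 72/6 = 12; σ²_F = ((18−6)/6)² = 4.000
te_G = (6 + 4·11 + 22)/6 = 72/6 = 12; σ²_G = ((22−6)/6)² = 7.111

Forward pass:
ES_A = 0; EF_A = 7
ES_B = 0; EF_B = 10
ES_C = 0; EF_C = 3
ES_D = 3; EF_D = 3+15 = 18
ES_E = max(EF_A=7, EF_B=10) = 10; EF_E = 10+5 = 15
ES_F = 10; EF_F = 10+12 = 22
ES_G = max(EF_D=18, EF_E=15, EF_F=22) = 22; EF_G = 22+12 = 34
Expected project duration μ = 34 days. Critical path: B → F → G.

Variance along critical path = 2.778 + 4.000 + 7.111 = 13.889; σ = √13.889 = 3.727 days.
Z = (30 − 34) / 3.727 = -1.073
P(T ≤ 30) = Φ(-1.073) ≈ 0.142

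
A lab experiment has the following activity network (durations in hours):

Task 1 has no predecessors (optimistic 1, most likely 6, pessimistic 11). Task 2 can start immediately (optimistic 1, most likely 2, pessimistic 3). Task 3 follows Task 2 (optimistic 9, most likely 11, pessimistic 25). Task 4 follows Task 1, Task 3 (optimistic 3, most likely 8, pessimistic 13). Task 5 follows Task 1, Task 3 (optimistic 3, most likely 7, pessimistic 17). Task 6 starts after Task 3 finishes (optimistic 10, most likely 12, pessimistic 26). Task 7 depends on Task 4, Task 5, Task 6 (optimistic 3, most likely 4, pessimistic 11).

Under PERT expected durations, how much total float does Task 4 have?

te_Task 1 = (1 + 4·6 + 11)/6 = 36/6 = 6
te_Task 2 = (1 + 4·2 + 3)/6 = 12/6 = 2
te_Task 3 = (9 + 4·11 + 25)/6 = 78/6 = 13
te_Task 4 = (3 + 4·8 + 13)/6 = 48/6 = 8
te_Task 5 = (3 + 4·7 + 17)/6 = 48/6 = 8
te_Task 6 = (10 + 4·12 + 26)/6 = 84/6 = 14
te_Task 7 = (3 + 4·4 + 11)/6 = 30/6 = 5

Forward pass:
ES_Task 1 = 0; EF_Task 1 = 6
ES_Task 2 = 0; EF_Task 2 = 2
ES_Task 3 = 2; EF_Task 3 = 2+13 = 15
ES_Task 4 = max(EF_Task 1=6, EF_Task 3=15) = 15; EF_Task 4 = 15+8 = 23
ES_Task 5 = max(EF_Task 1=6, EF_Task 3=15) = 15; EF_Task 5 = 15+8 = 23
ES_Task 6 = 15; EF_Task 6 = 15+14 = 29
ES_Task 7 = max(EF_Task 4=23, EF_Task 5=23, EF_Task 6=29) = 29; EF_Task 7 = 29+5 = 34
Expected project duration μ = 34 hours. Critical path: Task 2 → Task 3 → Task 6 → Task 7.

Backward pass:
LF_Task 7 = 34; LS_Task 7 = 34−5 = 29
LF_Task 6 = LS_Task 7 = 29; LS_Task 6 = 29−14 = 15
LF_Task 5 = LS_Task 7 = 29; LS_Task 5 = 29−8 = 21
LF_Task 4 = LS_Task 7 = 29; LS_Task 4 = 29−8 = 21
LF_Task 3 = min(LS_Task 4=21, LS_Task 5=21, LS_Task 6=15) = 15; LS_Task 3 = 15−13 = 2
LF_Task 2 = LS_Task 3 = 2; LS_Task 2 = 2−2 = 0
LF_Task 1 = min(LS_Task 4=21, LS_Task 5=21) = 21; LS_Task 1 = 21−6 = 15
Slack_Task 4 = LS_Task 4 − ES_Task 4 = 21 − 15 = 6

6 hours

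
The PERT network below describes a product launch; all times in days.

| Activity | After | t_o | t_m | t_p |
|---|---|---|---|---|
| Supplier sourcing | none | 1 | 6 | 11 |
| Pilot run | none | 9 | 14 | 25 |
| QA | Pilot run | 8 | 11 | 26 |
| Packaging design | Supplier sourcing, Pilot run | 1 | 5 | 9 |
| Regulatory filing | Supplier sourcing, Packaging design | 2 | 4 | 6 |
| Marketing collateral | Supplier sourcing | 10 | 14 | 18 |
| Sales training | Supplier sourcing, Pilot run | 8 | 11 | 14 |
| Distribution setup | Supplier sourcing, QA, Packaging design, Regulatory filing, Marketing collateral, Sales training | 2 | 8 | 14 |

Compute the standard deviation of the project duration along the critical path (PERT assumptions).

4.48 days

te_Supplier sourcing = (1 + 4·6 + 11)/6 = 36/6 = 6; σ²_Supplier sourcing = ((11−1)/6)² = 2.778
te_Pilot run = (9 + 4·14 + 25)/6 = 90/6 = 15; σ²_Pilot run = ((25−9)/6)² = 7.111
te_QA = (8 + 4·11 + 26)/6 = 78/6 = 13; σ²_QA = ((26−8)/6)² = 9.000
te_Packaging design = (1 + 4·5 + 9)/6 = 30/6 = 5; σ²_Packaging design = ((9−1)/6)² = 1.778
te_Regulatory filing = (2 + 4·4 + 6)/6 = 24/6 = 4; σ²_Regulatory filing = ((6−2)/6)² = 0.444
te_Marketing collateral = (10 + 4·14 + 18)/6 = 84/6 = 14; σ²_Marketing collateral = ((18−10)/6)² = 1.778
te_Sales training = (8 + 4·11 + 14)/6 = 66/6 = 11; σ²_Sales training = ((14−8)/6)² = 1.000
te_Distribution setup = (2 + 4·8 + 14)/6 = 48/6 = 8; σ²_Distribution setup = ((14−2)/6)² = 4.000

Forward pass:
ES_Supplier sourcing = 0; EF_Supplier sourcing = 6
ES_Pilot run = 0; EF_Pilot run = 15
ES_QA = 15; EF_QA = 15+13 = 28
ES_Packaging design = max(EF_Supplier sourcing=6, EF_Pilot run=15) = 15; EF_Packaging design = 15+5 = 20
ES_Regulatory filing = max(EF_Supplier sourcing=6, EF_Packaging design=20) = 20; EF_Regulatory filing = 20+4 = 24
ES_Marketing collateral = 6; EF_Marketing collateral = 6+14 = 20
ES_Sales training = max(EF_Supplier sourcing=6, EF_Pilot run=15) = 15; EF_Sales training = 15+11 = 26
ES_Distribution setup = max(EF_Supplier sourcing=6, EF_QA=28, EF_Packaging design=20, EF_Regulatory filing=24, EF_Marketing collateral=20, EF_Sales training=26) = 28; EF_Distribution setup = 28+8 = 36
Expected project duration μ = 36 days. Critical path: Pilot run → QA → Distribution setup.

Variance along critical path = 7.111 + 9.000 + 4.000 = 20.111
σ = √20.111 = 4.485 days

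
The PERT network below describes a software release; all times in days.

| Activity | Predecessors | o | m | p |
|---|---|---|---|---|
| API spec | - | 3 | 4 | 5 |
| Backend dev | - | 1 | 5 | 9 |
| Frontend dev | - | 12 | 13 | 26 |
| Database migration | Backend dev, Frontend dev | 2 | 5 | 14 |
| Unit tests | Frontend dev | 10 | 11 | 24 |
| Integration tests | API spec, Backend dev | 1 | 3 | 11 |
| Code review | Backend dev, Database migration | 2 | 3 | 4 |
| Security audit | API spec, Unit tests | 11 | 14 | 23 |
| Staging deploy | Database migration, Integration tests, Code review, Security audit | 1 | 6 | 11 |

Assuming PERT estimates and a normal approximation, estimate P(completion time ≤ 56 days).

0.952

te_API spec = (3 + 4·4 + 5)/6 = 24/6 = 4; σ²_API spec = ((5−3)/6)² = 0.111
te_Backend dev = (1 + 4·5 + 9)/6 = 30/6 = 5; σ²_Backend dev = ((9−1)/6)² = 1.778
te_Frontend dev = (12 + 4·13 + 26)/6 = 90/6 = 15; σ²_Frontend dev = ((26−12)/6)² = 5.444
te_Database migration = (2 + 4·5 + 14)/6 = 36/6 = 6; σ²_Database migration = ((14−2)/6)² = 4.000
te_Unit tests = (10 + 4·11 + 24)/6 = 78/6 = 13; σ²_Unit tests = ((24−10)/6)² = 5.444
te_Integration tests = (1 + 4·3 + 11)/6 = 24/6 = 4; σ²_Integration tests = ((11−1)/6)² = 2.778
te_Code review = (2 + 4·3 + 4)/6 = 18/6 = 3; σ²_Code review = ((4−2)/6)² = 0.111
te_Security audit = (11 + 4·14 + 23)/6 = 90/6 = 15; σ²_Security audit = ((23−11)/6)² = 4.000
te_Staging deploy = (1 + 4·6 + 11)/6 = 36/6 = 6; σ²_Staging deploy = ((11−1)/6)² = 2.778

Forward pass:
ES_API spec = 0; EF_API spec = 4
ES_Backend dev = 0; EF_Backend dev = 5
ES_Frontend dev = 0; EF_Frontend dev = 15
ES_Database migration = max(EF_Backend dev=5, EF_Frontend dev=15) = 15; EF_Database migration = 15+6 = 21
ES_Unit tests = 15; EF_Unit tests = 15+13 = 28
ES_Integration tests = max(EF_API spec=4, EF_Backend dev=5) = 5; EF_Integration tests = 5+4 = 9
ES_Code review = max(EF_Backend dev=5, EF_Database migration=21) = 21; EF_Code review = 21+3 = 24
ES_Security audit = max(EF_API spec=4, EF_Unit tests=28) = 28; EF_Security audit = 28+15 = 43
ES_Staging deploy = max(EF_Database migration=21, EF_Integration tests=9, EF_Code review=24, EF_Security audit=43) = 43; EF_Staging deploy = 43+6 = 49
Expected project duration μ = 49 days. Critical path: Frontend dev → Unit tests → Security audit → Staging deploy.

Variance along critical path = 5.444 + 5.444 + 4.000 + 2.778 = 17.667; σ = √17.667 = 4.203 days.
Z = (56 − 49) / 4.203 = 1.665
P(T ≤ 56) = Φ(1.665) ≈ 0.952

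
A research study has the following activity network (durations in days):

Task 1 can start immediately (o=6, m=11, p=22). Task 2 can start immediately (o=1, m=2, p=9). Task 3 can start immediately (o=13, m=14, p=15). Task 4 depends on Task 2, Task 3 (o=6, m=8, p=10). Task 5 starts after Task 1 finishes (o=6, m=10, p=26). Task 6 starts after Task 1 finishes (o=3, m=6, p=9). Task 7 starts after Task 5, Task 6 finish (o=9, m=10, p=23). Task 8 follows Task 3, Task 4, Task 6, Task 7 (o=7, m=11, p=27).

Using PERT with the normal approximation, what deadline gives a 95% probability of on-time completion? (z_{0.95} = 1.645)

58.7 days

te_Task 1 = (6 + 4·11 + 22)/6 = 72/6 = 12; σ²_Task 1 = ((22−6)/6)² = 7.111
te_Task 2 = (1 + 4·2 + 9)/6 = 18/6 = 3; σ²_Task 2 = ((9−1)/6)² = 1.778
te_Task 3 = (13 + 4·14 + 15)/6 = 84/6 = 14; σ²_Task 3 = ((15−13)/6)² = 0.111
te_Task 4 = (6 + 4·8 + 10)/6 = 48/6 = 8; σ²_Task 4 = ((10−6)/6)² = 0.444
te_Task 5 = (6 + 4·10 + 26)/6 = 72/6 = 12; σ²_Task 5 = ((26−6)/6)² = 11.111
te_Task 6 = (3 + 4·6 + 9)/6 = 36/6 = 6; σ²_Task 6 = ((9−3)/6)² = 1.000
te_Task 7 = (9 + 4·10 + 23)/6 = 72/6 = 12; σ²_Task 7 = ((23−9)/6)² = 5.444
te_Task 8 = (7 + 4·11 + 27)/6 = 78/6 = 13; σ²_Task 8 = ((27−7)/6)² = 11.111

Forward pass:
ES_Task 1 = 0; EF_Task 1 = 12
ES_Task 2 = 0; EF_Task 2 = 3
ES_Task 3 = 0; EF_Task 3 = 14
ES_Task 4 = max(EF_Task 2=3, EF_Task 3=14) = 14; EF_Task 4 = 14+8 = 22
ES_Task 5 = 12; EF_Task 5 = 12+12 = 24
ES_Task 6 = 12; EF_Task 6 = 12+6 = 18
ES_Task 7 = max(EF_Task 5=24, EF_Task 6=18) = 24; EF_Task 7 = 24+12 = 36
ES_Task 8 = max(EF_Task 3=14, EF_Task 4=22, EF_Task 6=18, EF_Task 7=36) = 36; EF_Task 8 = 36+13 = 49
Expected project duration μ = 49 days. Critical path: Task 1 → Task 5 → Task 7 → Task 8.

Variance along critical path = 7.111 + 11.111 + 5.444 + 11.111 = 34.778; σ = 5.897 days.
D = μ + z·σ = 49 + 1.645·5.897 = 58.7 days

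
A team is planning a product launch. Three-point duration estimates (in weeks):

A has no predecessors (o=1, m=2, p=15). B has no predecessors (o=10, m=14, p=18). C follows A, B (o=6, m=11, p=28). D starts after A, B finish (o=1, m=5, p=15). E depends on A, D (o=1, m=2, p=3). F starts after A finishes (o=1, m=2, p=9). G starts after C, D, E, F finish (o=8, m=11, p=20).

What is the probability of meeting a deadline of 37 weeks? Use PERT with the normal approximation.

0.324

te_A = (1 + 4·2 + 15)/6 = 24/6 = 4; σ²_A = ((15−1)/6)² = 5.444
te_B = (10 + 4·14 + 18)/6 = 84/6 = 14; σ²_B = ((18−10)/6)² = 1.778
te_C = (6 + 4·11 + 28)/6 = 78/6 = 13; σ²_C = ((28−6)/6)² = 13.444
te_D = (1 + 4·5 + 15)/6 = 36/6 = 6; σ²_D = ((15−1)/6)² = 5.444
te_E = (1 + 4·2 + 3)/6 = 12/6 = 2; σ²_E = ((3−1)/6)² = 0.111
te_F = (1 + 4·2 + 9)/6 = 18/6 = 3; σ²_F = ((9−1)/6)² = 1.778
te_G = (8 + 4·11 + 20)/6 = 72/6 = 12; σ²_G = ((20−8)/6)² = 4.000

Forward pass:
ES_A = 0; EF_A = 4
ES_B = 0; EF_B = 14
ES_C = max(EF_A=4, EF_B=14) = 14; EF_C = 14+13 = 27
ES_D = max(EF_A=4, EF_B=14) = 14; EF_D = 14+6 = 20
ES_E = max(EF_A=4, EF_D=20) = 20; EF_E = 20+2 = 22
ES_F = 4; EF_F = 4+3 = 7
ES_G = max(EF_C=27, EF_D=20, EF_E=22, EF_F=7) = 27; EF_G = 27+12 = 39
Expected project duration μ = 39 weeks. Critical path: B → C → G.

Variance along critical path = 1.778 + 13.444 + 4.000 = 19.222; σ = √19.222 = 4.384 weeks.
Z = (37 − 39) / 4.384 = -0.456
P(T ≤ 37) = Φ(-0.456) ≈ 0.324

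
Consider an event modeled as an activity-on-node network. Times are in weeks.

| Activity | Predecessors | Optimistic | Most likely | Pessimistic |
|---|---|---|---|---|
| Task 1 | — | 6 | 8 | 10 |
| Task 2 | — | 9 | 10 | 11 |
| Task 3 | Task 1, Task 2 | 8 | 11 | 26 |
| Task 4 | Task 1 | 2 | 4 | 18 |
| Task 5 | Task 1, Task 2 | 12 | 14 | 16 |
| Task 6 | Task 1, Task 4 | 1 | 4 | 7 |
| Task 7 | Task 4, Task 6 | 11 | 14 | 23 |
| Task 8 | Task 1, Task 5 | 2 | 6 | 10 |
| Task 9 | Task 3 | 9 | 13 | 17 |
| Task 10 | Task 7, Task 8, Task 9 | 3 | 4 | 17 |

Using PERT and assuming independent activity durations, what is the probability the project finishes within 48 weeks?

0.931

te_Task 1 = (6 + 4·8 + 10)/6 = 48/6 = 8; σ²_Task 1 = ((10−6)/6)² = 0.444
te_Task 2 = (9 + 4·10 + 11)/6 = 60/6 = 10; σ²_Task 2 = ((11−9)/6)² = 0.111
te_Task 3 = (8 + 4·11 + 26)/6 = 78/6 = 13; σ²_Task 3 = ((26−8)/6)² = 9.000
te_Task 4 = (2 + 4·4 + 18)/6 = 36/6 = 6; σ²_Task 4 = ((18−2)/6)² = 7.111
te_Task 5 = (12 + 4·14 + 16)/6 = 84/6 = 14; σ²_Task 5 = ((16−12)/6)² = 0.444
te_Task 6 = (1 + 4·4 + 7)/6 = 24/6 = 4; σ²_Task 6 = ((7−1)/6)² = 1.000
te_Task 7 = (11 + 4·14 + 23)/6 = 90/6 = 15; σ²_Task 7 = ((23−11)/6)² = 4.000
te_Task 8 = (2 + 4·6 + 10)/6 = 36/6 = 6; σ²_Task 8 = ((10−2)/6)² = 1.778
te_Task 9 = (9 + 4·13 + 17)/6 = 78/6 = 13; σ²_Task 9 = ((17−9)/6)² = 1.778
te_Task 10 = (3 + 4·4 + 17)/6 = 36/6 = 6; σ²_Task 10 = ((17−3)/6)² = 5.444

Forward pass:
ES_Task 1 = 0; EF_Task 1 = 8
ES_Task 2 = 0; EF_Task 2 = 10
ES_Task 3 = max(EF_Task 1=8, EF_Task 2=10) = 10; EF_Task 3 = 10+13 = 23
ES_Task 4 = 8; EF_Task 4 = 8+6 = 14
ES_Task 5 = max(EF_Task 1=8, EF_Task 2=10) = 10; EF_Task 5 = 10+14 = 24
ES_Task 6 = max(EF_Task 1=8, EF_Task 4=14) = 14; EF_Task 6 = 14+4 = 18
ES_Task 7 = max(EF_Task 4=14, EF_Task 6=18) = 18; EF_Task 7 = 18+15 = 33
ES_Task 8 = max(EF_Task 1=8, EF_Task 5=24) = 24; EF_Task 8 = 24+6 = 30
ES_Task 9 = 23; EF_Task 9 = 23+13 = 36
ES_Task 10 = max(EF_Task 7=33, EF_Task 8=30, EF_Task 9=36) = 36; EF_Task 10 = 36+6 = 42
Expected project duration μ = 42 weeks. Critical path: Task 2 → Task 3 → Task 9 → Task 10.

Variance along critical path = 0.111 + 9.000 + 1.778 + 5.444 = 16.333; σ = √16.333 = 4.041 weeks.
Z = (48 − 42) / 4.041 = 1.485
P(T ≤ 48) = Φ(1.485) ≈ 0.931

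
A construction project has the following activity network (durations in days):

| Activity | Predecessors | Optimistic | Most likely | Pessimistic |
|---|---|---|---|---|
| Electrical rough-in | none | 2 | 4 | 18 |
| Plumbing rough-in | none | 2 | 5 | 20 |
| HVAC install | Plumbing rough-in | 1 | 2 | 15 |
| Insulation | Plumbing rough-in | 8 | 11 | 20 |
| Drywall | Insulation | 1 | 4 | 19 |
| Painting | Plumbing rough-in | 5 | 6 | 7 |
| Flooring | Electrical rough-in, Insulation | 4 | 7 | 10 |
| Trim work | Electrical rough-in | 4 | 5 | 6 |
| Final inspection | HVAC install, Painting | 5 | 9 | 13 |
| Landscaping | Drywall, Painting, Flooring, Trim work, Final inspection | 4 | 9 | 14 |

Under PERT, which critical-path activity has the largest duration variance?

Plumbing rough-in

te_Electrical rough-in = (2 + 4·4 + 18)/6 = 36/6 = 6; σ²_Electrical rough-in = ((18−2)/6)² = 7.111
te_Plumbing rough-in = (2 + 4·5 + 20)/6 = 42/6 = 7; σ²_Plumbing rough-in = ((20−2)/6)² = 9.000
te_HVAC install = (1 + 4·2 + 15)/6 = 24/6 = 4; σ²_HVAC install = ((15−1)/6)² = 5.444
te_Insulation = (8 + 4·11 + 20)/6 = 72/6 = 12; σ²_Insulation = ((20−8)/6)² = 4.000
te_Drywall = (1 + 4·4 + 19)/6 = 36/6 = 6; σ²_Drywall = ((19−1)/6)² = 9.000
te_Painting = (5 + 4·6 + 7)/6 = 36/6 = 6; σ²_Painting = ((7−5)/6)² = 0.111
te_Flooring = (4 + 4·7 + 10)/6 = 42/6 = 7; σ²_Flooring = ((10−4)/6)² = 1.000
te_Trim work = (4 + 4·5 + 6)/6 = 30/6 = 5; σ²_Trim work = ((6−4)/6)² = 0.111
te_Final inspection = (5 + 4·9 + 13)/6 = 54/6 = 9; σ²_Final inspection = ((13−5)/6)² = 1.778
te_Landscaping = (4 + 4·9 + 14)/6 = 54/6 = 9; σ²_Landscaping = ((14−4)/6)² = 2.778

Forward pass:
ES_Electrical rough-in = 0; EF_Electrical rough-in = 6
ES_Plumbing rough-in = 0; EF_Plumbing rough-in = 7
ES_HVAC install = 7; EF_HVAC install = 7+4 = 11
ES_Insulation = 7; EF_Insulation = 7+12 = 19
ES_Drywall = 19; EF_Drywall = 19+6 = 25
ES_Painting = 7; EF_Painting = 7+6 = 13
ES_Flooring = max(EF_Electrical rough-in=6, EF_Insulation=19) = 19; EF_Flooring = 19+7 = 26
ES_Trim work = 6; EF_Trim work = 6+5 = 11
ES_Final inspection = max(EF_HVAC install=11, EF_Painting=13) = 13; EF_Final inspection = 13+9 = 22
ES_Landscaping = max(EF_Drywall=25, EF_Painting=13, EF_Flooring=26, EF_Trim work=11, EF_Final inspection=22) = 26; EF_Landscaping = 26+9 = 35
Expected project duration μ = 35 days. Critical path: Plumbing rough-in → Insulation → Flooring → Landscaping.

Variances on critical path: σ²_Plumbing rough-in=9.000, σ²_Insulation=4.000, σ²_Flooring=1.000, σ²_Landscaping=2.778.
Largest is σ²_Plumbing rough-in = 9.000.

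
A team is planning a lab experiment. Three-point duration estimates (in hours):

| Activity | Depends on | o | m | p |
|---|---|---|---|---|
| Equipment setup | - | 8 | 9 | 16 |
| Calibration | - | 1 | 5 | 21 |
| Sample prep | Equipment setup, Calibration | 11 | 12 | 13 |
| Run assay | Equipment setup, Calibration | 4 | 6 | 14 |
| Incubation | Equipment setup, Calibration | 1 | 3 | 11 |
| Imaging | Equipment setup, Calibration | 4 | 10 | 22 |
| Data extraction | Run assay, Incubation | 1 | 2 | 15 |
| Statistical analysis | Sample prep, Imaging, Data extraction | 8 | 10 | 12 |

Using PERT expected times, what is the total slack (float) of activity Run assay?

te_Equipment setup = (8 + 4·9 + 16)/6 = 60/6 = 10
te_Calibration = (1 + 4·5 + 21)/6 = 42/6 = 7
te_Sample prep = (11 + 4·12 + 13)/6 = 72/6 = 12
te_Run assay = (4 + 4·6 + 14)/6 = 42/6 = 7
te_Incubation = (1 + 4·3 + 11)/6 = 24/6 = 4
te_Imaging = (4 + 4·10 + 22)/6 = 66/6 = 11
te_Data extraction = (1 + 4·2 + 15)/6 = 24/6 = 4
te_Statistical analysis = (8 + 4·10 + 12)/6 = 60/6 = 10

Forward pass:
ES_Equipment setup = 0; EF_Equipment setup = 10
ES_Calibration = 0; EF_Calibration = 7
ES_Sample prep = max(EF_Equipment setup=10, EF_Calibration=7) = 10; EF_Sample prep = 10+12 = 22
ES_Run assay = max(EF_Equipment setup=10, EF_Calibration=7) = 10; EF_Run assay = 10+7 = 17
ES_Incubation = max(EF_Equipment setup=10, EF_Calibration=7) = 10; EF_Incubation = 10+4 = 14
ES_Imaging = max(EF_Equipment setup=10, EF_Calibration=7) = 10; EF_Imaging = 10+11 = 21
ES_Data extraction = max(EF_Run assay=17, EF_Incubation=14) = 17; EF_Data extraction = 17+4 = 21
ES_Statistical analysis = max(EF_Sample prep=22, EF_Imaging=21, EF_Data extraction=21) = 22; EF_Statistical analysis = 22+10 = 32
Expected project duration μ = 32 hours. Critical path: Equipment setup → Sample prep → Statistical analysis.

Backward pass:
LF_Statistical analysis = 32; LS_Statistical analysis = 32−10 = 22
LF_Data extraction = LS_Statistical analysis = 22; LS_Data extraction = 22−4 = 18
LF_Imaging = LS_Statistical analysis = 22; LS_Imaging = 22−11 = 11
LF_Incubation = LS_Data extraction = 18; LS_Incubation = 18−4 = 14
LF_Run assay = LS_Data extraction = 18; LS_Run assay = 18−7 = 11
LF_Sample prep = LS_Statistical analysis = 22; LS_Sample prep = 22−12 = 10
LF_Calibration = min(LS_Sample prep=10, LS_Run assay=11, LS_Incubation=14, LS_Imaging=11) = 10; LS_Calibration = 10−7 = 3
LF_Equipment setup = min(LS_Sample prep=10, LS_Run assay=11, LS_Incubation=14, LS_Imaging=11) = 10; LS_Equipment setup = 10−10 = 0
Slack_Run assay = LS_Run assay − ES_Run assay = 11 − 10 = 1

1 hours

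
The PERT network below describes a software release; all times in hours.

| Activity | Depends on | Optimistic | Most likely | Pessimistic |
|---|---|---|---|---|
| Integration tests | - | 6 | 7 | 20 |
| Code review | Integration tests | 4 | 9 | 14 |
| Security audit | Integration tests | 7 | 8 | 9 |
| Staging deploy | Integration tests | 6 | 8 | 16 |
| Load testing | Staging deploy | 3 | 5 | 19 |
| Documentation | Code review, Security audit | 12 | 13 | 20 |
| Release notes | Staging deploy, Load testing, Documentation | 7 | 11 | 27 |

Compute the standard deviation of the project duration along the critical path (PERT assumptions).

4.59 hours

te_Integration tests = (6 + 4·7 + 20)/6 = 54/6 = 9; σ²_Integration tests = ((20−6)/6)² = 5.444
te_Code review = (4 + 4·9 + 14)/6 = 54/6 = 9; σ²_Code review = ((14−4)/6)² = 2.778
te_Security audit = (7 + 4·8 + 9)/6 = 48/6 = 8; σ²_Security audit = ((9−7)/6)² = 0.111
te_Staging deploy = (6 + 4·8 + 16)/6 = 54/6 = 9; σ²_Staging deploy = ((16−6)/6)² = 2.778
te_Load testing = (3 + 4·5 + 19)/6 = 42/6 = 7; σ²_Load testing = ((19−3)/6)² = 7.111
te_Documentation = (12 + 4·13 + 20)/6 = 84/6 = 14; σ²_Documentation = ((20−12)/6)² = 1.778
te_Release notes = (7 + 4·11 + 27)/6 = 78/6 = 13; σ²_Release notes = ((27−7)/6)² = 11.111

Forward pass:
ES_Integration tests = 0; EF_Integration tests = 9
ES_Code review = 9; EF_Code review = 9+9 = 18
ES_Security audit = 9; EF_Security audit = 9+8 = 17
ES_Staging deploy = 9; EF_Staging deploy = 9+9 = 18
ES_Load testing = 18; EF_Load testing = 18+7 = 25
ES_Documentation = max(EF_Code review=18, EF_Security audit=17) = 18; EF_Documentation = 18+14 = 32
ES_Release notes = max(EF_Staging deploy=18, EF_Load testing=25, EF_Documentation=32) = 32; EF_Release notes = 32+13 = 45
Expected project duration μ = 45 hours. Critical path: Integration tests → Code review → Documentation → Release notes.

Variance along critical path = 5.444 + 2.778 + 1.778 + 11.111 = 21.111
σ = √21.111 = 4.595 hours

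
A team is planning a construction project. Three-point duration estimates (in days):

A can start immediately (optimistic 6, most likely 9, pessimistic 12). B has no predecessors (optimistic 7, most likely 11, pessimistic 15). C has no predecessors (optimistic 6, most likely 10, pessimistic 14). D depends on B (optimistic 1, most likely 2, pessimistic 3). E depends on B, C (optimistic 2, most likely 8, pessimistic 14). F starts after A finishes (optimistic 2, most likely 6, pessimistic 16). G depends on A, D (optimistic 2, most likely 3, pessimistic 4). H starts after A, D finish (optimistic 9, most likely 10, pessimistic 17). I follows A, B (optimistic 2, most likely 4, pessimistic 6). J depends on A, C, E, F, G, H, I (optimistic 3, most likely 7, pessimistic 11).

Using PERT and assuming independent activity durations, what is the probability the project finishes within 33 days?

0.804

te_A = (6 + 4·9 + 12)/6 = 54/6 = 9; σ²_A = ((12−6)/6)² = 1.000
te_B = (7 + 4·11 + 15)/6 = 66/6 = 11; σ²_B = ((15−7)/6)² = 1.778
te_C = (6 + 4·10 + 14)/6 = 60/6 = 10; σ²_C = ((14−6)/6)² = 1.778
te_D = (1 + 4·2 + 3)/6 = 12/6 = 2; σ²_D = ((3−1)/6)² = 0.111
te_E = (2 + 4·8 + 14)/6 = 48/6 = 8; σ²_E = ((14−2)/6)² = 4.000
te_F = (2 + 4·6 + 16)/6 = 42/6 = 7; σ²_F = ((16−2)/6)² = 5.444
te_G = (2 + 4·3 + 4)/6 = 18/6 = 3; σ²_G = ((4−2)/6)² = 0.111
te_H = (9 + 4·10 + 17)/6 = 66/6 = 11; σ²_H = ((17−9)/6)² = 1.778
te_I = (2 + 4·4 + 6)/6 = 24/6 = 4; σ²_I = ((6−2)/6)² = 0.444
te_J = (3 + 4·7 + 11)/6 = 42/6 = 7; σ²_J = ((11−3)/6)² = 1.778

Forward pass:
ES_A = 0; EF_A = 9
ES_B = 0; EF_B = 11
ES_C = 0; EF_C = 10
ES_D = 11; EF_D = 11+2 = 13
ES_E = max(EF_B=11, EF_C=10) = 11; EF_E = 11+8 = 19
ES_F = 9; EF_F = 9+7 = 16
ES_G = max(EF_A=9, EF_D=13) = 13; EF_G = 13+3 = 16
ES_H = max(EF_A=9, EF_D=13) = 13; EF_H = 13+11 = 24
ES_I = max(EF_A=9, EF_B=11) = 11; EF_I = 11+4 = 15
ES_J = max(EF_A=9, EF_C=10, EF_E=19, EF_F=16, EF_G=16, EF_H=24, EF_I=15) = 24; EF_J = 24+7 = 31
Expected project duration μ = 31 days. Critical path: B → D → H → J.

Variance along critical path = 1.778 + 0.111 + 1.778 + 1.778 = 5.444; σ = √5.444 = 2.333 days.
Z = (33 − 31) / 2.333 = 0.857
P(T ≤ 33) = Φ(0.857) ≈ 0.804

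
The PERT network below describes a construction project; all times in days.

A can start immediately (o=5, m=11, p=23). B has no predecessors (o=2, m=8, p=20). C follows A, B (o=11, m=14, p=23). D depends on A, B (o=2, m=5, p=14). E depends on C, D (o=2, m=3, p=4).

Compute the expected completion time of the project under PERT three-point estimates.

te_A = (5 + 4·11 + 23)/6 = 72/6 = 12
te_B = (2 + 4·8 + 20)/6 = 54/6 = 9
te_C = (11 + 4·14 + 23)/6 = 90/6 = 15
te_D = (2 + 4·5 + 14)/6 = 36/6 = 6
te_E = (2 + 4·3 + 4)/6 = 18/6 = 3

Forward pass:
ES_A = 0; EF_A = 12
ES_B = 0; EF_B = 9
ES_C = max(EF_A=12, EF_B=9) = 12; EF_C = 12+15 = 27
ES_D = max(EF_A=12, EF_B=9) = 12; EF_D = 12+6 = 18
ES_E = max(EF_C=27, EF_D=18) = 27; EF_E = 27+3 = 30
Expected project duration μ = 30 days. Critical path: A → C → E.

30 days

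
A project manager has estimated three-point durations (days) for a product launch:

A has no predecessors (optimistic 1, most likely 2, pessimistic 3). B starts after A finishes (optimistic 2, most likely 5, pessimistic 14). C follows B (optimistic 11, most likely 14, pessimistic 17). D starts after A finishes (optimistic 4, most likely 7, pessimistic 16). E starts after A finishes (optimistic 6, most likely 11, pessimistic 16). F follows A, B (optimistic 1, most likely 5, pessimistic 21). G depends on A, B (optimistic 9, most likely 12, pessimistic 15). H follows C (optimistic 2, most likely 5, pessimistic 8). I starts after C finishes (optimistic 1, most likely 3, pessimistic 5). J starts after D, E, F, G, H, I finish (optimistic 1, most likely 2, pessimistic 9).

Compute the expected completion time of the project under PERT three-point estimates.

te_A = (1 + 4·2 + 3)/6 = 12/6 = 2
te_B = (2 + 4·5 + 14)/6 = 36/6 = 6
te_C = (11 + 4·14 + 17)/6 = 84/6 = 14
te_D = (4 + 4·7 + 16)/6 = 48/6 = 8
te_E = (6 + 4·11 + 16)/6 = 66/6 = 11
te_F = (1 + 4·5 + 21)/6 = 42/6 = 7
te_G = (9 + 4·12 + 15)/6 = 72/6 = 12
te_H = (2 + 4·5 + 8)/6 = 30/6 = 5
te_I = (1 + 4·3 + 5)/6 = 18/6 = 3
te_J = (1 + 4·2 + 9)/6 = 18/6 = 3

Forward pass:
ES_A = 0; EF_A = 2
ES_B = 2; EF_B = 2+6 = 8
ES_C = 8; EF_C = 8+14 = 22
ES_D = 2; EF_D = 2+8 = 10
ES_E = 2; EF_E = 2+11 = 13
ES_F = max(EF_A=2, EF_B=8) = 8; EF_F = 8+7 = 15
ES_G = max(EF_A=2, EF_B=8) = 8; EF_G = 8+12 = 20
ES_H = 22; EF_H = 22+5 = 27
ES_I = 22; EF_I = 22+3 = 25
ES_J = max(EF_D=10, EF_E=13, EF_F=15, EF_G=20, EF_H=27, EF_I=25) = 27; EF_J = 27+3 = 30
Expected project duration μ = 30 days. Critical path: A → B → C → H → J.

30 days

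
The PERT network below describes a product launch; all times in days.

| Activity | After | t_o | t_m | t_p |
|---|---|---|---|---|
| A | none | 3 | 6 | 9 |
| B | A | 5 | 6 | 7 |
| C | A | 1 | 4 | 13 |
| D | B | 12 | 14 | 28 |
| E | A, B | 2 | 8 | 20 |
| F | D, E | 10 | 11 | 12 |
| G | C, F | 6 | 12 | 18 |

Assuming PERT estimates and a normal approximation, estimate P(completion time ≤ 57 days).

0.956

te_A = (3 + 4·6 + 9)/6 = 36/6 = 6; σ²_A = ((9−3)/6)² = 1.000
te_B = (5 + 4·6 + 7)/6 = 36/6 = 6; σ²_B = ((7−5)/6)² = 0.111
te_C = (1 + 4·4 + 13)/6 = 30/6 = 5; σ²_C = ((13−1)/6)² = 4.000
te_D = (12 + 4·14 + 28)/6 = 96/6 = 16; σ²_D = ((28−12)/6)² = 7.111
te_E = (2 + 4·8 + 20)/6 = 54/6 = 9; σ²_E = ((20−2)/6)² = 9.000
te_F = (10 + 4·11 + 12)/6 = 66/6 = 11; σ²_F = ((12−10)/6)² = 0.111
te_G = (6 + 4·12 + 18)/6 = 72/6 = 12; σ²_G = ((18−6)/6)² = 4.000

Forward pass:
ES_A = 0; EF_A = 6
ES_B = 6; EF_B = 6+6 = 12
ES_C = 6; EF_C = 6+5 = 11
ES_D = 12; EF_D = 12+16 = 28
ES_E = max(EF_A=6, EF_B=12) = 12; EF_E = 12+9 = 21
ES_F = max(EF_D=28, EF_E=21) = 28; EF_F = 28+11 = 39
ES_G = max(EF_C=11, EF_F=39) = 39; EF_G = 39+12 = 51
Expected project duration μ = 51 days. Critical path: A → B → D → F → G.

Variance along critical path = 1.000 + 0.111 + 7.111 + 0.111 + 4.000 = 12.333; σ = √12.333 = 3.512 days.
Z = (57 − 51) / 3.512 = 1.708
P(T ≤ 57) = Φ(1.708) ≈ 0.956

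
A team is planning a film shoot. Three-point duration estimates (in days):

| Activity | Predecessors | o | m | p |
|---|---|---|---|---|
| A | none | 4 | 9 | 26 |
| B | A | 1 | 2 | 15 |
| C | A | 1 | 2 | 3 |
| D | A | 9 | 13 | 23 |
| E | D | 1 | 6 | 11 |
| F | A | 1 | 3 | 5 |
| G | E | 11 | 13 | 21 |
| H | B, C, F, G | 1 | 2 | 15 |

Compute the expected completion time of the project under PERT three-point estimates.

te_A = (4 + 4·9 + 26)/6 = 66/6 = 11
te_B = (1 + 4·2 + 15)/6 = 24/6 = 4
te_C = (1 + 4·2 + 3)/6 = 12/6 = 2
te_D = (9 + 4·13 + 23)/6 = 84/6 = 14
te_E = (1 + 4·6 + 11)/6 = 36/6 = 6
te_F = (1 + 4·3 + 5)/6 = 18/6 = 3
te_G = (11 + 4·13 + 21)/6 = 84/6 = 14
te_H = (1 + 4·2 + 15)/6 = 24/6 = 4

Forward pass:
ES_A = 0; EF_A = 11
ES_B = 11; EF_B = 11+4 = 15
ES_C = 11; EF_C = 11+2 = 13
ES_D = 11; EF_D = 11+14 = 25
ES_E = 25; EF_E = 25+6 = 31
ES_F = 11; EF_F = 11+3 = 14
ES_G = 31; EF_G = 31+14 = 45
ES_H = max(EF_B=15, EF_C=13, EF_F=14, EF_G=45) = 45; EF_H = 45+4 = 49
Expected project duration μ = 49 days. Critical path: A → D → E → G → H.

49 days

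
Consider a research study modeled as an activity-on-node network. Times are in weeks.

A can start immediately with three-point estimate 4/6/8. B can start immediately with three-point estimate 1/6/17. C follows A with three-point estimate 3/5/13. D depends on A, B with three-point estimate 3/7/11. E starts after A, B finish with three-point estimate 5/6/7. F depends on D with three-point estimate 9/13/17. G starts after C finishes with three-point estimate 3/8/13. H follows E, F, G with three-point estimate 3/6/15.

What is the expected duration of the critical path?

34 weeks

te_A = (4 + 4·6 + 8)/6 = 36/6 = 6
te_B = (1 + 4·6 + 17)/6 = 42/6 = 7
te_C = (3 + 4·5 + 13)/6 = 36/6 = 6
te_D = (3 + 4·7 + 11)/6 = 42/6 = 7
te_E = (5 + 4·6 + 7)/6 = 36/6 = 6
te_F = (9 + 4·13 + 17)/6 = 78/6 = 13
te_G = (3 + 4·8 + 13)/6 = 48/6 = 8
te_H = (3 + 4·6 + 15)/6 = 42/6 = 7

Forward pass:
ES_A = 0; EF_A = 6
ES_B = 0; EF_B = 7
ES_C = 6; EF_C = 6+6 = 12
ES_D = max(EF_A=6, EF_B=7) = 7; EF_D = 7+7 = 14
ES_E = max(EF_A=6, EF_B=7) = 7; EF_E = 7+6 = 13
ES_F = 14; EF_F = 14+13 = 27
ES_G = 12; EF_G = 12+8 = 20
ES_H = max(EF_E=13, EF_F=27, EF_G=20) = 27; EF_H = 27+7 = 34
Expected project duration μ = 34 weeks. Critical path: B → D → F → H.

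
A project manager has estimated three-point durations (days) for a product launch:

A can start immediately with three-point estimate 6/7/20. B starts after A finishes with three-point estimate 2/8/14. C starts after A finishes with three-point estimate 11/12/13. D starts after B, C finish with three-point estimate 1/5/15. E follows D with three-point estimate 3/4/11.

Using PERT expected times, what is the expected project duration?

32 days

te_A = (6 + 4·7 + 20)/6 = 54/6 = 9
te_B = (2 + 4·8 + 14)/6 = 48/6 = 8
te_C = (11 + 4·12 + 13)/6 = 72/6 = 12
te_D = (1 + 4·5 + 15)/6 = 36/6 = 6
te_E = (3 + 4·4 + 11)/6 = 30/6 = 5

Forward pass:
ES_A = 0; EF_A = 9
ES_B = 9; EF_B = 9+8 = 17
ES_C = 9; EF_C = 9+12 = 21
ES_D = max(EF_B=17, EF_C=21) = 21; EF_D = 21+6 = 27
ES_E = 27; EF_E = 27+5 = 32
Expected project duration μ = 32 days. Critical path: A → C → D → E.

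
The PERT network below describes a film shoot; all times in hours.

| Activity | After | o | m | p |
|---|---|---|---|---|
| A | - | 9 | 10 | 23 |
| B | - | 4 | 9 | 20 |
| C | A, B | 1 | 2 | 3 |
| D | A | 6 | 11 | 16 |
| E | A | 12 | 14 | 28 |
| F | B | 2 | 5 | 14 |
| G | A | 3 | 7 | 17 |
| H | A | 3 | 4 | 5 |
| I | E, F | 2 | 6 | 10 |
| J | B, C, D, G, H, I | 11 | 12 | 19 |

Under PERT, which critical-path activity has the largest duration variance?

te_A = (9 + 4·10 + 23)/6 = 72/6 = 12; σ²_A = ((23−9)/6)² = 5.444
te_B = (4 + 4·9 + 20)/6 = 60/6 = 10; σ²_B = ((20−4)/6)² = 7.111
te_C = (1 + 4·2 + 3)/6 = 12/6 = 2; σ²_C = ((3−1)/6)² = 0.111
te_D = (6 + 4·11 + 16)/6 = 66/6 = 11; σ²_D = ((16−6)/6)² = 2.778
te_E = (12 + 4·14 + 28)/6 = 96/6 = 16; σ²_E = ((28−12)/6)² = 7.111
te_F = (2 + 4·5 + 14)/6 = 36/6 = 6; σ²_F = ((14−2)/6)² = 4.000
te_G = (3 + 4·7 + 17)/6 = 48/6 = 8; σ²_G = ((17−3)/6)² = 5.444
te_H = (3 + 4·4 + 5)/6 = 24/6 = 4; σ²_H = ((5−3)/6)² = 0.111
te_I = (2 + 4·6 + 10)/6 = 36/6 = 6; σ²_I = ((10−2)/6)² = 1.778
te_J = (11 + 4·12 + 19)/6 = 78/6 = 13; σ²_J = ((19−11)/6)² = 1.778

Forward pass:
ES_A = 0; EF_A = 12
ES_B = 0; EF_B = 10
ES_C = max(EF_A=12, EF_B=10) = 12; EF_C = 12+2 = 14
ES_D = 12; EF_D = 12+11 = 23
ES_E = 12; EF_E = 12+16 = 28
ES_F = 10; EF_F = 10+6 = 16
ES_G = 12; EF_G = 12+8 = 20
ES_H = 12; EF_H = 12+4 = 16
ES_I = max(EF_E=28, EF_F=16) = 28; EF_I = 28+6 = 34
ES_J = max(EF_B=10, EF_C=14, EF_D=23, EF_G=20, EF_H=16, EF_I=34) = 34; EF_J = 34+13 = 47
Expected project duration μ = 47 hours. Critical path: A → E → I → J.

Variances on critical path: σ²_A=5.444, σ²_E=7.111, σ²_I=1.778, σ²_J=1.778.
Largest is σ²_E = 7.111.

E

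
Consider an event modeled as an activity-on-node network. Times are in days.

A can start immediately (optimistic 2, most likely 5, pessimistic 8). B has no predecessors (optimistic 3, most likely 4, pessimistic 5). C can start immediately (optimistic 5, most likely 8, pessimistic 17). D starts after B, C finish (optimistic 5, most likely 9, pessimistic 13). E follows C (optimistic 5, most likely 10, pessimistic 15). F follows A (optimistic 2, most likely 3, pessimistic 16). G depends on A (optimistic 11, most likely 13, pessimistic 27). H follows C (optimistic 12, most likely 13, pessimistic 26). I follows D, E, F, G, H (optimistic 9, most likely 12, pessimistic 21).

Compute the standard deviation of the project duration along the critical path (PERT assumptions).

3.67 days

te_A = (2 + 4·5 + 8)/6 = 30/6 = 5; σ²_A = ((8−2)/6)² = 1.000
te_B = (3 + 4·4 + 5)/6 = 24/6 = 4; σ²_B = ((5−3)/6)² = 0.111
te_C = (5 + 4·8 + 17)/6 = 54/6 = 9; σ²_C = ((17−5)/6)² = 4.000
te_D = (5 + 4·9 + 13)/6 = 54/6 = 9; σ²_D = ((13−5)/6)² = 1.778
te_E = (5 + 4·10 + 15)/6 = 60/6 = 10; σ²_E = ((15−5)/6)² = 2.778
te_F = (2 + 4·3 + 16)/6 = 30/6 = 5; σ²_F = ((16−2)/6)² = 5.444
te_G = (11 + 4·13 + 27)/6 = 90/6 = 15; σ²_G = ((27−11)/6)² = 7.111
te_H = (12 + 4·13 + 26)/6 = 90/6 = 15; σ²_H = ((26−12)/6)² = 5.444
te_I = (9 + 4·12 + 21)/6 = 78/6 = 13; σ²_I = ((21−9)/6)² = 4.000

Forward pass:
ES_A = 0; EF_A = 5
ES_B = 0; EF_B = 4
ES_C = 0; EF_C = 9
ES_D = max(EF_B=4, EF_C=9) = 9; EF_D = 9+9 = 18
ES_E = 9; EF_E = 9+10 = 19
ES_F = 5; EF_F = 5+5 = 10
ES_G = 5; EF_G = 5+15 = 20
ES_H = 9; EF_H = 9+15 = 24
ES_I = max(EF_D=18, EF_E=19, EF_F=10, EF_G=20, EF_H=24) = 24; EF_I = 24+13 = 37
Expected project duration μ = 37 days. Critical path: C → H → I.

Variance along critical path = 4.000 + 5.444 + 4.000 = 13.444
σ = √13.444 = 3.667 days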